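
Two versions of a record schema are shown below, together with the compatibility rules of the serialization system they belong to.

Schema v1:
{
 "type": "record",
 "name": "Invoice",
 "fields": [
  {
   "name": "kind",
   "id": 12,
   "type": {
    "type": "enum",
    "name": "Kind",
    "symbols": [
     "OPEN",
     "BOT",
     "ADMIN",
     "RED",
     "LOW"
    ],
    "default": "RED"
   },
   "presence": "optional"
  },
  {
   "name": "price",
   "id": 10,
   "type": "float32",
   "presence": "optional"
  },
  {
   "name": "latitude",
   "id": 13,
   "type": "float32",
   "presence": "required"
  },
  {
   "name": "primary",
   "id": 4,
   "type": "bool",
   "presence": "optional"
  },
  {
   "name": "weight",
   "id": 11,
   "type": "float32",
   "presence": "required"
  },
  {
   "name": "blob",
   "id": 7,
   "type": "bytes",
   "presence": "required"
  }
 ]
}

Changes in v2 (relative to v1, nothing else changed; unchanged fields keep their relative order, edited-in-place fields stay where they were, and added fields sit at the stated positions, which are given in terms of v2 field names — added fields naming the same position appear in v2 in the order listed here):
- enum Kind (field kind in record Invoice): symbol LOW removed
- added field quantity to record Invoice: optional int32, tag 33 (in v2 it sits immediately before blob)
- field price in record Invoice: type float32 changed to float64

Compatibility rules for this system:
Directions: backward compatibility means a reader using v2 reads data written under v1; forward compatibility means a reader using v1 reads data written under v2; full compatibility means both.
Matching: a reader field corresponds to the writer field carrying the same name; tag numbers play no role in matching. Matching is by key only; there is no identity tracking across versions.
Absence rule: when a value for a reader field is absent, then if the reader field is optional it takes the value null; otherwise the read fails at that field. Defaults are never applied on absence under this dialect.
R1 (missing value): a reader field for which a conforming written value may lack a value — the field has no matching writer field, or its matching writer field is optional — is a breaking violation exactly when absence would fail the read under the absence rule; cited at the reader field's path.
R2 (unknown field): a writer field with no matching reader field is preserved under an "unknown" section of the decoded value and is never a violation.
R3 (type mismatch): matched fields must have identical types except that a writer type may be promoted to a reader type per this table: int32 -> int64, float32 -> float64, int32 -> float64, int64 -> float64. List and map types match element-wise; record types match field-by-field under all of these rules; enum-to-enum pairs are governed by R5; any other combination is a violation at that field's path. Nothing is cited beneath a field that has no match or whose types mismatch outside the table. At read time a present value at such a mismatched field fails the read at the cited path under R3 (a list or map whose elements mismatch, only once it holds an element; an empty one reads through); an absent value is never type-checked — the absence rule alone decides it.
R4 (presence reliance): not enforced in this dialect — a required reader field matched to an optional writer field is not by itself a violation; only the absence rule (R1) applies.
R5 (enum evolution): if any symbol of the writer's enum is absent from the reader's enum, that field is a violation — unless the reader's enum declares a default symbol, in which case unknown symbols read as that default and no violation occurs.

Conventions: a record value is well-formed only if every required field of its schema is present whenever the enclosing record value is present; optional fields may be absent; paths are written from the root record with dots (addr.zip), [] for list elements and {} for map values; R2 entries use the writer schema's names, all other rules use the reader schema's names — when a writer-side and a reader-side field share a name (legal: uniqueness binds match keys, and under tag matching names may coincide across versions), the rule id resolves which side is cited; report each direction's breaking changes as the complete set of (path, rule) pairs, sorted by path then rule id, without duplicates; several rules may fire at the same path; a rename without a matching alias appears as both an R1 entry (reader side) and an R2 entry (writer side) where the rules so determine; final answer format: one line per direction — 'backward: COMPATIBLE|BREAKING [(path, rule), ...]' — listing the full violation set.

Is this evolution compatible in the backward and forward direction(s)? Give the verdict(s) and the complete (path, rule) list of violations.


each type pair in Invoice: writer, then reader
backward for Invoice (reader v2, writer v1):
  kind <- kind (Kind -> Kind, writer optional)
  price <- price (float32 -> float64, writer optional)
  latitude <- latitude (float32 -> float32, writer required)
  primary <- primary (bool -> bool, writer optional)
  weight <- weight (float32 -> float32, writer required)
  quantity has no writer counterpart
  blob <- blob (bytes -> bytes, writer required)
  => backward verdict for Invoice: COMPATIBLE, no violations
forward for Invoice (reader v1, writer v2):
  kind <- kind (Kind -> Kind, writer optional)
  price <- price (float64 -> float32, writer optional)
  latitude <- latitude (float32 -> float32, writer required)
  primary <- primary (bool -> bool, writer optional)
  weight <- weight (float32 -> float32, writer required)
  blob <- blob (bytes -> bytes, writer required)
  leftover writer field: quantity
  violation R3 at price
  => 1 violation(s): forward is BREAKING for Invoice

backward: COMPATIBLE []; forward: BREAKING [(price, R3)]


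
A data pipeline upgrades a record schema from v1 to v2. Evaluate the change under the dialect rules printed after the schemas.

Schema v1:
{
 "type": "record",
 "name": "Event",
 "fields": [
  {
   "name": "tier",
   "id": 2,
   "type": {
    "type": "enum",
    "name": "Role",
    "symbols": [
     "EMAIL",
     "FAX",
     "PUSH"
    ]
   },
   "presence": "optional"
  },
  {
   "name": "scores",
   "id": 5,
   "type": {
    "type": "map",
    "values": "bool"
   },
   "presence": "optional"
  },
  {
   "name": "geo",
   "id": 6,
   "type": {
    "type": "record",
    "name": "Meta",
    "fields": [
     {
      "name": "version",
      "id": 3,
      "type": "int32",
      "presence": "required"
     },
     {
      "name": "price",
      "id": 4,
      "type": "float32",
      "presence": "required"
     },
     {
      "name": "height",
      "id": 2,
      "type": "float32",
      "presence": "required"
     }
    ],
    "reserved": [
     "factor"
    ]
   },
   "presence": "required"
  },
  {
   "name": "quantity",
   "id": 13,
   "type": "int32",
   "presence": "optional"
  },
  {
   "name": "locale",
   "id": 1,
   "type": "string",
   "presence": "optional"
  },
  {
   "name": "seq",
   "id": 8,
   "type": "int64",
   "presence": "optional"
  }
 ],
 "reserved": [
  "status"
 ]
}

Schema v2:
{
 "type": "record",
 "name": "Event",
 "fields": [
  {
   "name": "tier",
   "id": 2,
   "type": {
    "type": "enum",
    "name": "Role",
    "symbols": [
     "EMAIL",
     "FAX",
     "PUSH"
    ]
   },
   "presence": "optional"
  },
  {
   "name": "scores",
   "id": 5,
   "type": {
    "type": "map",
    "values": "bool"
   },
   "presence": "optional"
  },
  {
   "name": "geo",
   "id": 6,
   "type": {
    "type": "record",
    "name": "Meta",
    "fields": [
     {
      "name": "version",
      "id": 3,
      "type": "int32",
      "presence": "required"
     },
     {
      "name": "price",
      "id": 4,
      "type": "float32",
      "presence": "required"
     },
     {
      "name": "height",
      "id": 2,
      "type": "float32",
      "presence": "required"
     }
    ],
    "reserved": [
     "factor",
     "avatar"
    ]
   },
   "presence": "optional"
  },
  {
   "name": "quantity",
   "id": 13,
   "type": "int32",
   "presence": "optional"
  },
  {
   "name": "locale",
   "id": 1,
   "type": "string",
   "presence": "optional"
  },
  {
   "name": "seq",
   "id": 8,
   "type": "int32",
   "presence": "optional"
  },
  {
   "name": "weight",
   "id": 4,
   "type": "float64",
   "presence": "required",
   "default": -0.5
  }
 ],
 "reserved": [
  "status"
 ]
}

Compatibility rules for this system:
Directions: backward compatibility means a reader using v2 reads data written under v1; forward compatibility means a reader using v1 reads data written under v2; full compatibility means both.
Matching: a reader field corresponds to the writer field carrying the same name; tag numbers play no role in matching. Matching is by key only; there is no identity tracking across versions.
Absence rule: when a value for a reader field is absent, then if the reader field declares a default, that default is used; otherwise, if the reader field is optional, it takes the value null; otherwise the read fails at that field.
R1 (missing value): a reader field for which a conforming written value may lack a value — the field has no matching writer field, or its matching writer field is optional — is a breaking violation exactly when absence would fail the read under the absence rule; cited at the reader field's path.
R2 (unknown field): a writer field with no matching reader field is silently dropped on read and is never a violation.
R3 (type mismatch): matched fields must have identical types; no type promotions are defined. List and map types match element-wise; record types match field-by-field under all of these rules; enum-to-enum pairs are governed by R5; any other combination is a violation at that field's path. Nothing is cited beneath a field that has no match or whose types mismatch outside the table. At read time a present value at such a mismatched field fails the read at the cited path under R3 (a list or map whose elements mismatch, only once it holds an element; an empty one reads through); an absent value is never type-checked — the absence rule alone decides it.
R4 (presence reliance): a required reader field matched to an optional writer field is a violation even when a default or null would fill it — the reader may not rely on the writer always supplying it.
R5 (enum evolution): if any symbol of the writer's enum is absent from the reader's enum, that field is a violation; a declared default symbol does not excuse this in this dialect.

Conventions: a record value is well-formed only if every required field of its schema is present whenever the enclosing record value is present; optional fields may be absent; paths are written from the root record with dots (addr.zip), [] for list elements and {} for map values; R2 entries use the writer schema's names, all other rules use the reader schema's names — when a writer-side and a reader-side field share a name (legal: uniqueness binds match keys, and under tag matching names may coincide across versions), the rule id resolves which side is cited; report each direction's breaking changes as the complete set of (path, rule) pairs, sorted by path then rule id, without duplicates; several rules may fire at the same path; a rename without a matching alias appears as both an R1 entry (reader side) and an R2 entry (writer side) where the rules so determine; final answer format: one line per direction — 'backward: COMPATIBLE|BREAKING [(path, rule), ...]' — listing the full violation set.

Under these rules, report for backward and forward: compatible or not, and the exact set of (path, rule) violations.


arrows below run writer -> reader for Event
checking backward for Event: reader v2 against writer v1:
  tier: Role -> Role, writer optional; from tier
  scores: map<string, bool> -> map<string, bool>, writer optional; from scores
  geo: Meta -> Meta, writer required; from geo
  quantity: int32 -> int32, writer optional; from quantity
  locale: string -> string, writer optional; from locale
  seq: int64 -> int32, writer optional; from seq
  weight has no writer counterpart
  geo.version: int32 -> int32, writer required; from geo.version
  geo.price: float32 -> float32, writer required; from geo.price
  geo.height: float32 -> float32, writer required; from geo.height
  breaking: (seq, R3)
  => backward: BREAKING (1)
checking forward for Event: reader v1 against writer v2:
  tier: Role -> Role, writer optional; from tier
  scores: map<string, bool> -> map<string, bool>, writer optional; from scores
  geo: Meta -> Meta, writer optional; from geo
  quantity: int32 -> int32, writer optional; from quantity
  locale: string -> string, writer optional; from locale
  seq: int32 -> int64, writer optional; from seq
  writer weight: unknown to reader
  geo.version: int32 -> int32, writer required; from geo.version
  geo.price: float32 -> float32, writer required; from geo.price
  geo.height: float32 -> float32, writer required; from geo.height
  breaking: (geo, R1)
  breaking: (geo, R4)
  breaking: (seq, R3)
  => forward: BREAKING (3)

backward: BREAKING [(seq, R3)]; forward: BREAKING [(geo, R1), (geo, R4), (seq, R3)]


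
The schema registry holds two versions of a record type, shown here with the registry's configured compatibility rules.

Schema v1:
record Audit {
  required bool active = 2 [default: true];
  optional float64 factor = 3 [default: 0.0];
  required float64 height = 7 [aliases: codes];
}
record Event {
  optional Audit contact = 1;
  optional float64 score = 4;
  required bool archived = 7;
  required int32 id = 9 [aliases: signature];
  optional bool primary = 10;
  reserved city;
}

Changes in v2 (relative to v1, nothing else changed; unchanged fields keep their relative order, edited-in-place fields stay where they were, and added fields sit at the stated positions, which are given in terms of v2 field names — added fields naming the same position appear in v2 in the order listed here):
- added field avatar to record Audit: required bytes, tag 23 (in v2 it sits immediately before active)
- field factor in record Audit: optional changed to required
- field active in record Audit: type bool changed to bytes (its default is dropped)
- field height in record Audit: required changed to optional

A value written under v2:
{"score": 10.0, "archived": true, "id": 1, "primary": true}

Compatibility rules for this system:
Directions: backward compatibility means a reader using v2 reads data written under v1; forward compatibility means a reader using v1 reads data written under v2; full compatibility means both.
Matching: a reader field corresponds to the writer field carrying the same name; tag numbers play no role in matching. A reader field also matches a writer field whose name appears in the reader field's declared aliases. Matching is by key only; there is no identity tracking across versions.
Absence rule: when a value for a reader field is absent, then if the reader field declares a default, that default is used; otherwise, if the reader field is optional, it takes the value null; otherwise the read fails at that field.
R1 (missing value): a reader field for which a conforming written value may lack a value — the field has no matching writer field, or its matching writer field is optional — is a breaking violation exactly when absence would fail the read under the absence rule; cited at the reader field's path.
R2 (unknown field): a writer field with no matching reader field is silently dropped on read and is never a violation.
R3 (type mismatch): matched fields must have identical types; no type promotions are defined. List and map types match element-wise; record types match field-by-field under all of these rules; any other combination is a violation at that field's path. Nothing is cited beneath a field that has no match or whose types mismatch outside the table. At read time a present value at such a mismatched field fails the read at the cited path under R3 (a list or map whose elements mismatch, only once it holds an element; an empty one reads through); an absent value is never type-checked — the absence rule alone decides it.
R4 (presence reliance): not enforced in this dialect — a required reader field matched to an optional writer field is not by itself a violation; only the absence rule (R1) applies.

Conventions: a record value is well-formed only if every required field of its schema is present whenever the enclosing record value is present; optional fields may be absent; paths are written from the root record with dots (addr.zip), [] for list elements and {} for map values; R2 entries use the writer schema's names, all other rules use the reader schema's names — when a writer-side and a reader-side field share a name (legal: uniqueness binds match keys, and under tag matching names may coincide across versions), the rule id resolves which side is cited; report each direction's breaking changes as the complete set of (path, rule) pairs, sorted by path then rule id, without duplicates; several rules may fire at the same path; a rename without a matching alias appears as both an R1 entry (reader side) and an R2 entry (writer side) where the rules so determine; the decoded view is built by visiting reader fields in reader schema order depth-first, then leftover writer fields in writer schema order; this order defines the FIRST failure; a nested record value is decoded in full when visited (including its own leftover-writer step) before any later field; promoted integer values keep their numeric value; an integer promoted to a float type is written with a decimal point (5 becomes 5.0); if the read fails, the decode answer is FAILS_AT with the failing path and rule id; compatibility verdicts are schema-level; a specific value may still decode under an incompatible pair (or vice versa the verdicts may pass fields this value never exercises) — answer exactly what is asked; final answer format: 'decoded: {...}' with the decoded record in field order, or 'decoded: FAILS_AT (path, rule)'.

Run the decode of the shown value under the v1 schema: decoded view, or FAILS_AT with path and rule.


decoded: {"contact": null, "score": 10.0, "archived": true, "id": 1, "primary": true}

arrows below run writer -> reader for Event
decoding the Event value with the v1 reader:
  contact := null (absent, optional -> null)
  score := 10.0
  archived := true
  id := 1
  primary := true
  => decoded: {"contact": null, "score": 10.0, "archived": true, "id": 1, "primary": true}
the rest of the Event diff is inert for this question:
  added field avatar to record Audit: required bytes, tag 23 (in v2 it sits immediately before active) -> shifts the Event verdicts, not this decode
  field factor in record Audit: optional changed to required -> triggers nothing under the printed rules; the Event answer is the same either way
  field active in record Audit: type bool changed to bytes (its default is dropped) -> shifts the Event verdicts, not this decode
  field height in record Audit: required changed to optional -> shifts the Event verdicts, not this decode


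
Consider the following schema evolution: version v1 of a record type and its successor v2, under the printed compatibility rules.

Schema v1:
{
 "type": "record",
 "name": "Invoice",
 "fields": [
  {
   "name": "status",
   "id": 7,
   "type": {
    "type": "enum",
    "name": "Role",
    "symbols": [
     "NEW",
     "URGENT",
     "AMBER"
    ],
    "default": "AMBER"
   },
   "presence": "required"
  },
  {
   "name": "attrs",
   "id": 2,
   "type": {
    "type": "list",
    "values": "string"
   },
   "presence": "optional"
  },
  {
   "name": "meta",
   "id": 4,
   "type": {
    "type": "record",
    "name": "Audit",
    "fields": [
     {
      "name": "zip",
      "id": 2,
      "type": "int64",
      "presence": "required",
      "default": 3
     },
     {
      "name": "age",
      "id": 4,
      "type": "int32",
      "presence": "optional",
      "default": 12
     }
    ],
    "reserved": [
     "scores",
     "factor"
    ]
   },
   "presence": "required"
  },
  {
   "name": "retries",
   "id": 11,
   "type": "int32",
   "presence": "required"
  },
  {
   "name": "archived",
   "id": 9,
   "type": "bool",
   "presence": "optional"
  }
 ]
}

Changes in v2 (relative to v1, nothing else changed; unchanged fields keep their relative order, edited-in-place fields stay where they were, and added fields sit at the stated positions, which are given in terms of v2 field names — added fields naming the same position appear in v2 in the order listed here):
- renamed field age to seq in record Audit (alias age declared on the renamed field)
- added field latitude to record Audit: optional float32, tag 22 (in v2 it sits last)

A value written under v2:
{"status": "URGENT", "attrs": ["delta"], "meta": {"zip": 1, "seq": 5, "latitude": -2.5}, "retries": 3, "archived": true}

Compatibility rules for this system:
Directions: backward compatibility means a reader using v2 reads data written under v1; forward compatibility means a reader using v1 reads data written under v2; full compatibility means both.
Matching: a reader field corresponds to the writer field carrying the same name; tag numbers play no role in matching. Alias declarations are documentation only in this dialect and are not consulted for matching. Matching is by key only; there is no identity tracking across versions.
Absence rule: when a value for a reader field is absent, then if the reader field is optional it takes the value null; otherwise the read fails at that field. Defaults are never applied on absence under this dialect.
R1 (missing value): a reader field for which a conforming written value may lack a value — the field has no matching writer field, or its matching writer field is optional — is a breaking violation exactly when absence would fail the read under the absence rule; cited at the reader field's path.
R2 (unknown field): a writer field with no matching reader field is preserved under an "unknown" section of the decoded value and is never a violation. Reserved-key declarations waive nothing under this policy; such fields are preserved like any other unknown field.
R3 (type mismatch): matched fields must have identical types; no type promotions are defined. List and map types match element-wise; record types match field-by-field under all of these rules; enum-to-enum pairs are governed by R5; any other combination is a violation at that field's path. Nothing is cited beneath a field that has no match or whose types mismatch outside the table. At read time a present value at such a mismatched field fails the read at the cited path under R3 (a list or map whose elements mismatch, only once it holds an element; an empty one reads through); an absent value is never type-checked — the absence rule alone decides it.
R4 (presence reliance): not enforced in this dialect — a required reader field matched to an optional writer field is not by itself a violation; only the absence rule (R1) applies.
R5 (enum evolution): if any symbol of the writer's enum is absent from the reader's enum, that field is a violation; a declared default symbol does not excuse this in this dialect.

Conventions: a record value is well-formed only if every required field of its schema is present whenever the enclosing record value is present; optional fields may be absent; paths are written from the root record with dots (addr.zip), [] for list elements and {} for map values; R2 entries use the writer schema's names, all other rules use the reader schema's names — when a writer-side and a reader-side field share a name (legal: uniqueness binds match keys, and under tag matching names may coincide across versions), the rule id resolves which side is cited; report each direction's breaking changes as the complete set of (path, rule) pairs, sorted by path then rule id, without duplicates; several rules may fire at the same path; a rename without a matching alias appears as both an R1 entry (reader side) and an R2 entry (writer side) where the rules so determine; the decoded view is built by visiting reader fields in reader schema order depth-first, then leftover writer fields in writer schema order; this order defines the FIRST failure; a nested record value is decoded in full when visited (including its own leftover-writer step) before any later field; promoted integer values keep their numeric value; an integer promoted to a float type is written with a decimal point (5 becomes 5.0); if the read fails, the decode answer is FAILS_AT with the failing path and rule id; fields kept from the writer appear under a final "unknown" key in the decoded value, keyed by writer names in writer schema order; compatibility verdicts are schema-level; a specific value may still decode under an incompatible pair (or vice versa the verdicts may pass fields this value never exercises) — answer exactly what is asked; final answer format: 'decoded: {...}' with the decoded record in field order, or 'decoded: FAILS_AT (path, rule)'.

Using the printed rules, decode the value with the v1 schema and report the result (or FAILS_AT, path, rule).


decoded: {"status": "URGENT", "attrs": ["delta"], "meta": {"zip": 1, "age": null, "unknown": {"seq": 5, "latitude": -2.5}}, "retries": 3, "archived": true}

each type pair in Invoice: writer, then reader
decode (reader v1):
  status := "URGENT"
  attrs := ["delta"]
  meta.zip := 1
  meta.age := null (missing; optional => null)
  writer meta.seq: kept under "unknown"
  writer meta.latitude: kept under "unknown"
  retries := 3
  archived := true
  => decoded: {"status": "URGENT", "attrs": ["delta"], "meta": {"zip": 1, "age": null, "unknown": {"seq": 5, "latitude": -2.5}}, "retries": 3, "archived": true}


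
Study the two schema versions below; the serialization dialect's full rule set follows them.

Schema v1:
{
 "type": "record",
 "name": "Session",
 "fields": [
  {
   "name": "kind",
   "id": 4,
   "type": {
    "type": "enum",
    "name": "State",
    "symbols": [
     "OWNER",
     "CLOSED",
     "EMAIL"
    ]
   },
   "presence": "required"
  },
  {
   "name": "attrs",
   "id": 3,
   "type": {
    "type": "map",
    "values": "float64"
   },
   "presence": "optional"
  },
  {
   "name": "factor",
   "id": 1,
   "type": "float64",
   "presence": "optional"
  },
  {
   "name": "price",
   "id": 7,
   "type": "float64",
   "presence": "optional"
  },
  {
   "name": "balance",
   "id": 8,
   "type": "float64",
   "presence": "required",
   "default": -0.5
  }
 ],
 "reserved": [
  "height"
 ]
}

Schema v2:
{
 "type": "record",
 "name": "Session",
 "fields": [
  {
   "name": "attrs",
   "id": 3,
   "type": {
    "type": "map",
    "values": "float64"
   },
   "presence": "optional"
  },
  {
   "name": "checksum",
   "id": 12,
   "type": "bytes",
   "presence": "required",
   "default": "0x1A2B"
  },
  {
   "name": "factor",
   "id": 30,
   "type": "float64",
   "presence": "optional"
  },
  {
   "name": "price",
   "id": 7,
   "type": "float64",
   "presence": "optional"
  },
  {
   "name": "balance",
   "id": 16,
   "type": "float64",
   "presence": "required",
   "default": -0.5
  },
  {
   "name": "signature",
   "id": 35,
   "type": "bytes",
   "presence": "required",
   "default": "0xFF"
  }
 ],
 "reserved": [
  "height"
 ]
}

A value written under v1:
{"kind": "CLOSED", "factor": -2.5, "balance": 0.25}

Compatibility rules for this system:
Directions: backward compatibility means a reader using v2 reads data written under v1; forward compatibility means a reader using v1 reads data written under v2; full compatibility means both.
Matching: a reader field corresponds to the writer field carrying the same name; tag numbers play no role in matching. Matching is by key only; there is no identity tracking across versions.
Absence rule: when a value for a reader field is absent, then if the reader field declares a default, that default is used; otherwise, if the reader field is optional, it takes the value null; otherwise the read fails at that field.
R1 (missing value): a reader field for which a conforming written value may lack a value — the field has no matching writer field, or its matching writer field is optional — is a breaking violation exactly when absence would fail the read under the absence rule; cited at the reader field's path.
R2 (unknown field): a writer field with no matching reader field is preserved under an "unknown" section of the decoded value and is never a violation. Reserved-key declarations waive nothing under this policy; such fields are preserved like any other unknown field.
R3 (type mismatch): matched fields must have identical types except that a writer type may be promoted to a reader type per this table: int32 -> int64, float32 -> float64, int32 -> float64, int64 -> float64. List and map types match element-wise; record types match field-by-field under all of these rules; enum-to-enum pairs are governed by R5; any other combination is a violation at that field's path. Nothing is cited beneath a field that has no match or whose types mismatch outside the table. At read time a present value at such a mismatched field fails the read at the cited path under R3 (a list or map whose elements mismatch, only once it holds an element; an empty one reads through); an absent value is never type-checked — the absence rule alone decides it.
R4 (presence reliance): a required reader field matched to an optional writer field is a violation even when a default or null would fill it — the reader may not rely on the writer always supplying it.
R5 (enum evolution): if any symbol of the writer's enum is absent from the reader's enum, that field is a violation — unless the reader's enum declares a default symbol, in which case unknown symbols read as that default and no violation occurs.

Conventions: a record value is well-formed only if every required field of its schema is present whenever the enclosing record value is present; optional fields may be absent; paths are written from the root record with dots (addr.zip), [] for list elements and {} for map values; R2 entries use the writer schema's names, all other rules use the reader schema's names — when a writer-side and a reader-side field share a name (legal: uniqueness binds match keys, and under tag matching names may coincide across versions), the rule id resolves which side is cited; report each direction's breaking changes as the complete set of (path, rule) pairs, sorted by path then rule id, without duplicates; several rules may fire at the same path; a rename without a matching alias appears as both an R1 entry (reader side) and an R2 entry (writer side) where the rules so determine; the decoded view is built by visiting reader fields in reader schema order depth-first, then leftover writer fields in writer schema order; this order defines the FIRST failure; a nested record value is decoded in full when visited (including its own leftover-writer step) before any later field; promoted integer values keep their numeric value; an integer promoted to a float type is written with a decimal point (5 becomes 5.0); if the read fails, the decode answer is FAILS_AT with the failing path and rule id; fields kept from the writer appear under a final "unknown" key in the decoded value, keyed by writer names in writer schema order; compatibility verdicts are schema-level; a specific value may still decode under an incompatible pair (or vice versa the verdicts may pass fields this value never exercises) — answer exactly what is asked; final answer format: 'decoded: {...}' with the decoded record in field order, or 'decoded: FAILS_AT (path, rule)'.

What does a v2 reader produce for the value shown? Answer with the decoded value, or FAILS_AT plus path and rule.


decoded: {"attrs": null, "checksum": 0x1A2B, "factor": -2.5, "price": null, "balance": 0.25, "signature": 0xFF, "unknown": {"kind": "CLOSED"}}

the writer's type comes first in each Session pair
migrating the Session value to v2:
  attrs := null (missing; optional => null)
  checksum := 0x1A2B (missing; default applied)
  factor := -2.5
  price := null (missing; optional => null)
  balance := 0.25
  signature := 0xFF (missing; default applied)
  writer kind: kept under "unknown"
  => decoded: {"attrs": null, "checksum": 0x1A2B, "factor": -2.5, "price": null, "balance": 0.25, "signature": 0xFF, "unknown": {"kind": "CLOSED"}}
ruling out the remaining Session differences:
  field balance in record Session: tag 8 changed to 16 -> no rule fires on it and the decoded Session view is identical with or without it
  field factor in record Session: tag 1 changed to 30 -> no rule fires on it and the decoded Session view is identical with or without it


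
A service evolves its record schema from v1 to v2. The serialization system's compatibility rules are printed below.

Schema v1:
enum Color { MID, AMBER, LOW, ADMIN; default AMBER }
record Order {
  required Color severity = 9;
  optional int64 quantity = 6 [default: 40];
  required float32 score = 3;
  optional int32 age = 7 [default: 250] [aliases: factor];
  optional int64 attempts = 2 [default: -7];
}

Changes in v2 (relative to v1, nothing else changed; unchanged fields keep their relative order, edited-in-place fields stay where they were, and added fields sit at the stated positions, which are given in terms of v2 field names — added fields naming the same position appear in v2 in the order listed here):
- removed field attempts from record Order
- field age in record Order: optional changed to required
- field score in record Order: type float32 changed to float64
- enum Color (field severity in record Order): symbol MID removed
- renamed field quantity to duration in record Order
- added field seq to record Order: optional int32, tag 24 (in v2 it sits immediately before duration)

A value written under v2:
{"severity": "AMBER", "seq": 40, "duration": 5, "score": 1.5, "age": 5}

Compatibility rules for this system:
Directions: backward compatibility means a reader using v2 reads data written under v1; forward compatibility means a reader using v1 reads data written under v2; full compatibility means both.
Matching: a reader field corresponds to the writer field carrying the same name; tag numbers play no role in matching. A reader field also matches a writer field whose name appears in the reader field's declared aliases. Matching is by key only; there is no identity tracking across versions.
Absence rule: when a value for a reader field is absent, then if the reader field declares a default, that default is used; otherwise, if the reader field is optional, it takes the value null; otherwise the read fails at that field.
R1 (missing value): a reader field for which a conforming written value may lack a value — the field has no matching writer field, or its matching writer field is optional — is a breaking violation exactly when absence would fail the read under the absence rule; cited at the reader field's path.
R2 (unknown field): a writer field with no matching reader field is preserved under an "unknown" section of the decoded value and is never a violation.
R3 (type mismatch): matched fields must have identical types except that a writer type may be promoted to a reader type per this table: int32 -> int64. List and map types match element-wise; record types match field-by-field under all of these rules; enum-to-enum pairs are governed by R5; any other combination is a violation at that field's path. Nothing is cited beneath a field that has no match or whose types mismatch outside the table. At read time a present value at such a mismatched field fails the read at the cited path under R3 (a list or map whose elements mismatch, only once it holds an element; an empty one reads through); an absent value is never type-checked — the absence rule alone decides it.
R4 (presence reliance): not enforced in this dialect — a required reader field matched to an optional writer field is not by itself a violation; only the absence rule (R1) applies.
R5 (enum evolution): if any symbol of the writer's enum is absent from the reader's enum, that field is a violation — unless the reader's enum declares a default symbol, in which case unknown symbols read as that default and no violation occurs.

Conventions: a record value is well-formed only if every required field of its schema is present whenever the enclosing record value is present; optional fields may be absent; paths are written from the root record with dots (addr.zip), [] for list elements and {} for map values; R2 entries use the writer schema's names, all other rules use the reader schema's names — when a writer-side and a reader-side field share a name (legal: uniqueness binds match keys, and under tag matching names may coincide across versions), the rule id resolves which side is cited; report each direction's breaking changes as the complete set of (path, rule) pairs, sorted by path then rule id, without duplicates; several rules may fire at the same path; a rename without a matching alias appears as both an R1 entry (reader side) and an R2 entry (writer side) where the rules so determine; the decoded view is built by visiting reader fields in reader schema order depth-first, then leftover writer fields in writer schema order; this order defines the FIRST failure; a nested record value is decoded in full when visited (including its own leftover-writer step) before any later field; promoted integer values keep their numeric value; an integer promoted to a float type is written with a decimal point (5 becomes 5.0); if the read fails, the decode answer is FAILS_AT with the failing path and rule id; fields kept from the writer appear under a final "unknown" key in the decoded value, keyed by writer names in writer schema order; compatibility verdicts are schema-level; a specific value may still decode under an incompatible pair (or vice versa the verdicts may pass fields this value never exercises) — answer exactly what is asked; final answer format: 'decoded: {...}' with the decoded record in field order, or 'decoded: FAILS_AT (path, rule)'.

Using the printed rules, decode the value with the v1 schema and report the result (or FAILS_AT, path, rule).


each type pair in Order: writer, then reader
decode (reader v1):
  severity := "AMBER"
  quantity := 40 (no value, default fills)
  read fails at score under R3
  => FAILS_AT (score, R3)
checking off the Order differences that do not matter here:
  removed field attempts from record Order -> triggers nothing under the printed rules; the Order answer is the same either way
  field age in record Order: optional changed to required -> triggers nothing under the printed rules; the Order answer is the same either way
  enum Color (field severity in record Order): symbol MID removed -> triggers nothing under the printed rules; the Order answer is the same either way
  renamed field quantity to duration in record Order -> triggers nothing under the printed rules; the Order answer is the same either way
  added field seq to record Order: optional int32, tag 24 (in v2 it sits immediately before duration) -> triggers nothing under the printed rules; the Order answer is the same either way

decoded: FAILS_AT (score, R3)


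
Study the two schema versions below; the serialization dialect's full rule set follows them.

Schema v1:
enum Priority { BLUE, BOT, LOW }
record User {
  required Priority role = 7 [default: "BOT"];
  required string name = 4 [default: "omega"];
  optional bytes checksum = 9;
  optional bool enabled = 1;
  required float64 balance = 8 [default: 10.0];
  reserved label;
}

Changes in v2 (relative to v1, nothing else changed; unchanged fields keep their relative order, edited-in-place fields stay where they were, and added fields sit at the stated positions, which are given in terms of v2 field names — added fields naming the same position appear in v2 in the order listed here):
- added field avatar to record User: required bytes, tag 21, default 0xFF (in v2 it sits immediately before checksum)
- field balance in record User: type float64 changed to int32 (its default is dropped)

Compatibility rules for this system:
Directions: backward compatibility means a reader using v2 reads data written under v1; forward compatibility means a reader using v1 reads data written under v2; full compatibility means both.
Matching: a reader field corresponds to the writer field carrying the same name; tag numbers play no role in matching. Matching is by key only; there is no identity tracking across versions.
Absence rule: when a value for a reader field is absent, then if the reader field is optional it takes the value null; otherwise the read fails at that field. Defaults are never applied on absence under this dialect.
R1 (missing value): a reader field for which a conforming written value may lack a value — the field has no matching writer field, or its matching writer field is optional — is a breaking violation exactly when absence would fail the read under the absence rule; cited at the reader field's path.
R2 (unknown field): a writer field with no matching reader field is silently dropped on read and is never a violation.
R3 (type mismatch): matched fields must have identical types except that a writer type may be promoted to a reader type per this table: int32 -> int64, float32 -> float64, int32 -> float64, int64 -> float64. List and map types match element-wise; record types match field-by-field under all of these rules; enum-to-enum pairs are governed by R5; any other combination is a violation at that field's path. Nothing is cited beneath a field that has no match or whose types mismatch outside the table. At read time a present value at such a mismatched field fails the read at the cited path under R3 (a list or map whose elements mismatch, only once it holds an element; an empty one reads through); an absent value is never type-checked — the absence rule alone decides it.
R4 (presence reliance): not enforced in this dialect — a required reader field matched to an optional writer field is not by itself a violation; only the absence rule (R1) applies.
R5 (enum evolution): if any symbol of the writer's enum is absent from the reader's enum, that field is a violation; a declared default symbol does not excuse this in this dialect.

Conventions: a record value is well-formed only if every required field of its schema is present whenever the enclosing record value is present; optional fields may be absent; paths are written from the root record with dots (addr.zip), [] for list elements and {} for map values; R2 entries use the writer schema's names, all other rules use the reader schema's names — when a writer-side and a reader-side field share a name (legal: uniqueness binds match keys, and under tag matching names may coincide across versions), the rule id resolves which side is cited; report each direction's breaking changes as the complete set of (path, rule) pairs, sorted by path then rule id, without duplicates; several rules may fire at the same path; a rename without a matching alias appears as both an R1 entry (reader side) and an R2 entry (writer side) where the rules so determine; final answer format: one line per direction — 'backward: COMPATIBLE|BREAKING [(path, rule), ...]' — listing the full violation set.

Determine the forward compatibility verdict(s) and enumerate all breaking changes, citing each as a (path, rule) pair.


forward: COMPATIBLE []

each type pair in User: writer, then reader
forward pass over User, reader schema v1, writer schema v2:
  role <- role (Priority -> Priority, writer required)
  name <- name (string -> string, writer required)
  checksum <- checksum (bytes -> bytes, writer optional)
  enabled <- enabled (bool -> bool, writer optional)
  balance <- balance (int32 -> float64, writer required)
  leftover writer field: avatar
  => no violations; forward on User: COMPATIBLE
checking off the User differences that do not matter here:
  added field avatar to record User: required bytes, tag 21, default 0xFF (in v2 it sits immediately before checksum) -> fires only in the backward direction of User, which is not asked here
  field balance in record User: type float64 changed to int32 (its default is dropped) -> fires only in the backward direction of User, which is not asked here
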